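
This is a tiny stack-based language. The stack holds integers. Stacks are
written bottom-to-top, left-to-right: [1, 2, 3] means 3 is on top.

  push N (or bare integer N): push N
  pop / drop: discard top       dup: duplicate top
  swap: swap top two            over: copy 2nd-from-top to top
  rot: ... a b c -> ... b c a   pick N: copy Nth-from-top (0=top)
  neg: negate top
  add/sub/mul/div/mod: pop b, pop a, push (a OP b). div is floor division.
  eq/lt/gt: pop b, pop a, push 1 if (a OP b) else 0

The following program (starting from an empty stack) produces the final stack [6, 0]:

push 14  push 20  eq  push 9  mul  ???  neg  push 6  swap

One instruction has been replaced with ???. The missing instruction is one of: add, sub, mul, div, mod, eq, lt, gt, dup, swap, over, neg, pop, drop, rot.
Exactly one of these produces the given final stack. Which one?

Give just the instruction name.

Stack before ???: [0]
Stack after ???:  [0]
The instruction that transforms [0] -> [0] is: neg

Answer: neg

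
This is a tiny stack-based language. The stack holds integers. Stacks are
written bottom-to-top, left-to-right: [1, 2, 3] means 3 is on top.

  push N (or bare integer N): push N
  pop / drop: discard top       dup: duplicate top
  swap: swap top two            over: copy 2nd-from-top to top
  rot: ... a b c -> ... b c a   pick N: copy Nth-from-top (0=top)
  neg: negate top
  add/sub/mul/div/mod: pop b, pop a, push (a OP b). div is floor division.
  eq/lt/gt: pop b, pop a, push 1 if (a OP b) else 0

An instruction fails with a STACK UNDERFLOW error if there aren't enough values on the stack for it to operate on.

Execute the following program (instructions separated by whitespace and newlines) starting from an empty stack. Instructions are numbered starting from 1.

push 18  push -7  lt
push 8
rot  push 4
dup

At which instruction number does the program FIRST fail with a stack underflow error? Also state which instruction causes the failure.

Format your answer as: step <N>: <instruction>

Answer: step 5: rot

Derivation:
Step 1 ('push 18'): stack = [18], depth = 1
Step 2 ('push -7'): stack = [18, -7], depth = 2
Step 3 ('lt'): stack = [0], depth = 1
Step 4 ('push 8'): stack = [0, 8], depth = 2
Step 5 ('rot'): needs 3 value(s) but depth is 2 — STACK UNDERFLOW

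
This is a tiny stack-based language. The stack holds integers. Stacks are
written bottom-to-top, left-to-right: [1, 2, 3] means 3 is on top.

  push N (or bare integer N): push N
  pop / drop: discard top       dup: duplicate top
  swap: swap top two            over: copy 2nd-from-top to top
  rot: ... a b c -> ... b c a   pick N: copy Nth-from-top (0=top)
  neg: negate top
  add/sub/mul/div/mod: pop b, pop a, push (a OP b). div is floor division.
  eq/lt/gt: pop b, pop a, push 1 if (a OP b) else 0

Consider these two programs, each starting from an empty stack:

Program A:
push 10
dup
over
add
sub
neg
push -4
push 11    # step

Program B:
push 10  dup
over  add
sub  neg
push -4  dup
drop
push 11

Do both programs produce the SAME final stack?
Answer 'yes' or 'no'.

Answer: yes

Derivation:
Program A trace:
  After 'push 10': [10]
  After 'dup': [10, 10]
  After 'over': [10, 10, 10]
  After 'add': [10, 20]
  After 'sub': [-10]
  After 'neg': [10]
  After 'push -4': [10, -4]
  After 'push 11': [10, -4, 11]
Program A final stack: [10, -4, 11]

Program B trace:
  After 'push 10': [10]
  After 'dup': [10, 10]
  After 'over': [10, 10, 10]
  After 'add': [10, 20]
  After 'sub': [-10]
  After 'neg': [10]
  After 'push -4': [10, -4]
  After 'dup': [10, -4, -4]
  After 'drop': [10, -4]
  After 'push 11': [10, -4, 11]
Program B final stack: [10, -4, 11]
Same: yes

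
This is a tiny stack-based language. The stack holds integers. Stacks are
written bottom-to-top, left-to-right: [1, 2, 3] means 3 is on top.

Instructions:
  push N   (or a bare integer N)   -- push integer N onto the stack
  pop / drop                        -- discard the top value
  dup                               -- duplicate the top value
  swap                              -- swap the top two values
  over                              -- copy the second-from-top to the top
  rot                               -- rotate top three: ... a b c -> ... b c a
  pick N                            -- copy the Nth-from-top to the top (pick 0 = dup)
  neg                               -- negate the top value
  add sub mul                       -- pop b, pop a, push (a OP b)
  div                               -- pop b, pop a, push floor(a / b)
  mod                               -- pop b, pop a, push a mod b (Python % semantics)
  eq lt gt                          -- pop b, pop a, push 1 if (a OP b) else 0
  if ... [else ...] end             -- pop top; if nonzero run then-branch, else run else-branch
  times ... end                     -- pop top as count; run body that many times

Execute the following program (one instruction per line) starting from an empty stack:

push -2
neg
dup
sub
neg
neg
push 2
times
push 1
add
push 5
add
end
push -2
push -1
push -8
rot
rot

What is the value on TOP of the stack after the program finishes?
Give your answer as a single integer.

After 'push -2': [-2]
After 'neg': [2]
After 'dup': [2, 2]
After 'sub': [0]
After 'neg': [0]
After 'neg': [0]
After 'push 2': [0, 2]
After 'times': [0]
After 'push 1': [0, 1]
After 'add': [1]
  ...
After 'add': [6]
After 'push 1': [6, 1]
After 'add': [7]
After 'push 5': [7, 5]
After 'add': [12]
After 'push -2': [12, -2]
After 'push -1': [12, -2, -1]
After 'push -8': [12, -2, -1, -8]
After 'rot': [12, -1, -8, -2]
After 'rot': [12, -8, -2, -1]

Answer: -1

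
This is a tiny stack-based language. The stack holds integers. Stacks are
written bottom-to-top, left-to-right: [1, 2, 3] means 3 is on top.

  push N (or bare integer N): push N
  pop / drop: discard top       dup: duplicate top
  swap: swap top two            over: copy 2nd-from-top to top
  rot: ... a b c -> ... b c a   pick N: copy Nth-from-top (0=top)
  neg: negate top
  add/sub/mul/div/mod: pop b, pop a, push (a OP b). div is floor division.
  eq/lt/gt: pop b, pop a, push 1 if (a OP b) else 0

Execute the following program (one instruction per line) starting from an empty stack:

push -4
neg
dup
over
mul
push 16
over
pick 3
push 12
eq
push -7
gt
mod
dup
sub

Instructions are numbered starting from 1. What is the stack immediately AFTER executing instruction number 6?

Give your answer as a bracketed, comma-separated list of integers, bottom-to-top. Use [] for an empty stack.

Step 1 ('push -4'): [-4]
Step 2 ('neg'): [4]
Step 3 ('dup'): [4, 4]
Step 4 ('over'): [4, 4, 4]
Step 5 ('mul'): [4, 16]
Step 6 ('push 16'): [4, 16, 16]

Answer: [4, 16, 16]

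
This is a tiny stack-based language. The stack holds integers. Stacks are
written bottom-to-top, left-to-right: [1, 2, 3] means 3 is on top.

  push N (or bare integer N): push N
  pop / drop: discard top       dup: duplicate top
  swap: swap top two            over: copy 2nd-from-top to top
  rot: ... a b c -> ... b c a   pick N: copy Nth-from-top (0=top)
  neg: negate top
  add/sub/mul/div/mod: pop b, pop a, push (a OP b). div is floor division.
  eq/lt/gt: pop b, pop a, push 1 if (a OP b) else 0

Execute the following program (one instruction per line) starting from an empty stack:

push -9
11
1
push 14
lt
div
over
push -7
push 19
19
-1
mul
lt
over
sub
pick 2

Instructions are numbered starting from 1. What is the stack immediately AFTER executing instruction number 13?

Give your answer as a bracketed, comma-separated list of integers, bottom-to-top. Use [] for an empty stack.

Step 1 ('push -9'): [-9]
Step 2 ('11'): [-9, 11]
Step 3 ('1'): [-9, 11, 1]
Step 4 ('push 14'): [-9, 11, 1, 14]
Step 5 ('lt'): [-9, 11, 1]
Step 6 ('div'): [-9, 11]
Step 7 ('over'): [-9, 11, -9]
Step 8 ('push -7'): [-9, 11, -9, -7]
Step 9 ('push 19'): [-9, 11, -9, -7, 19]
Step 10 ('19'): [-9, 11, -9, -7, 19, 19]
Step 11 ('-1'): [-9, 11, -9, -7, 19, 19, -1]
Step 12 ('mul'): [-9, 11, -9, -7, 19, -19]
Step 13 ('lt'): [-9, 11, -9, -7, 0]

Answer: [-9, 11, -9, -7, 0]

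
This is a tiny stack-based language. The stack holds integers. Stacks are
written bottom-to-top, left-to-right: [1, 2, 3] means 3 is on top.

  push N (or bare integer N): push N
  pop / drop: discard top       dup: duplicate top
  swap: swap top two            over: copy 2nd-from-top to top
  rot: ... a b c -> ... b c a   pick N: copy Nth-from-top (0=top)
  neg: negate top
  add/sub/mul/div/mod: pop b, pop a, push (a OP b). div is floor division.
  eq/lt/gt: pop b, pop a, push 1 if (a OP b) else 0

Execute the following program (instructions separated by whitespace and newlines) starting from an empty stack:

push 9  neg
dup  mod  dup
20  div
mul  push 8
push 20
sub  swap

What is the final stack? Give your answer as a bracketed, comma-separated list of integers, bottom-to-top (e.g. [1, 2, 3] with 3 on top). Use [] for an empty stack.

Answer: [-12, 0]

Derivation:
After 'push 9': [9]
After 'neg': [-9]
After 'dup': [-9, -9]
After 'mod': [0]
After 'dup': [0, 0]
After 'push 20': [0, 0, 20]
After 'div': [0, 0]
After 'mul': [0]
After 'push 8': [0, 8]
After 'push 20': [0, 8, 20]
After 'sub': [0, -12]
After 'swap': [-12, 0]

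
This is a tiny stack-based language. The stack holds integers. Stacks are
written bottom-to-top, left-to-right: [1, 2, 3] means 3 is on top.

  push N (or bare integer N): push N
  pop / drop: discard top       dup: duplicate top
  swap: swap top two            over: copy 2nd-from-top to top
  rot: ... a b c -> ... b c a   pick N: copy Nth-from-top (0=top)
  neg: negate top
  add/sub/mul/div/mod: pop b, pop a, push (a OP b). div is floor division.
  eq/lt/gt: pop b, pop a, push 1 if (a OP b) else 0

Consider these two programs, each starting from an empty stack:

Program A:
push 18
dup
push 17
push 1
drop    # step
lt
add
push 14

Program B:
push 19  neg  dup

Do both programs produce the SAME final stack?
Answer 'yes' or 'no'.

Answer: no

Derivation:
Program A trace:
  After 'push 18': [18]
  After 'dup': [18, 18]
  After 'push 17': [18, 18, 17]
  After 'push 1': [18, 18, 17, 1]
  After 'drop': [18, 18, 17]
  After 'lt': [18, 0]
  After 'add': [18]
  After 'push 14': [18, 14]
Program A final stack: [18, 14]

Program B trace:
  After 'push 19': [19]
  After 'neg': [-19]
  After 'dup': [-19, -19]
Program B final stack: [-19, -19]
Same: no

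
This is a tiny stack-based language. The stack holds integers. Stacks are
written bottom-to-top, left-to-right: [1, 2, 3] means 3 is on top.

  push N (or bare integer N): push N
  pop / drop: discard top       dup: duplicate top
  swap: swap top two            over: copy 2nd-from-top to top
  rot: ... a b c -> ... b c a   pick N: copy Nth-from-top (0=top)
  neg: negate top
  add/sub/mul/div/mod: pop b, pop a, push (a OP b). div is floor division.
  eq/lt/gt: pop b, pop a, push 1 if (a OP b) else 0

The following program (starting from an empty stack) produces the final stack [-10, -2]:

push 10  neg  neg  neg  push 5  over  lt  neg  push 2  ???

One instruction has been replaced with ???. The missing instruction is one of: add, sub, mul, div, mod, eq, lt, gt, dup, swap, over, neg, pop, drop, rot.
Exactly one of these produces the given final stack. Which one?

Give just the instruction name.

Stack before ???: [-10, 0, 2]
Stack after ???:  [-10, -2]
The instruction that transforms [-10, 0, 2] -> [-10, -2] is: sub

Answer: sub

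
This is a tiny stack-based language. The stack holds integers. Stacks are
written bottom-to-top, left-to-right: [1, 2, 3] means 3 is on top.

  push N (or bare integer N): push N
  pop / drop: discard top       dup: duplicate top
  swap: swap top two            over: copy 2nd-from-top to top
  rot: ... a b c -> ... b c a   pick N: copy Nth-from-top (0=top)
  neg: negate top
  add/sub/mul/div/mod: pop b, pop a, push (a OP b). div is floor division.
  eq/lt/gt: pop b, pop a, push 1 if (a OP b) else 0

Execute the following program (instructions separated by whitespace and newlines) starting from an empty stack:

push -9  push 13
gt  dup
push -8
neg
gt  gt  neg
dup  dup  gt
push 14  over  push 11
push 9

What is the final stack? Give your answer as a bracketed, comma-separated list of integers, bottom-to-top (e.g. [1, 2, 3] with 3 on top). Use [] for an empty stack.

After 'push -9': [-9]
After 'push 13': [-9, 13]
After 'gt': [0]
After 'dup': [0, 0]
After 'push -8': [0, 0, -8]
After 'neg': [0, 0, 8]
After 'gt': [0, 0]
After 'gt': [0]
After 'neg': [0]
After 'dup': [0, 0]
After 'dup': [0, 0, 0]
After 'gt': [0, 0]
After 'push 14': [0, 0, 14]
After 'over': [0, 0, 14, 0]
After 'push 11': [0, 0, 14, 0, 11]
After 'push 9': [0, 0, 14, 0, 11, 9]

Answer: [0, 0, 14, 0, 11, 9]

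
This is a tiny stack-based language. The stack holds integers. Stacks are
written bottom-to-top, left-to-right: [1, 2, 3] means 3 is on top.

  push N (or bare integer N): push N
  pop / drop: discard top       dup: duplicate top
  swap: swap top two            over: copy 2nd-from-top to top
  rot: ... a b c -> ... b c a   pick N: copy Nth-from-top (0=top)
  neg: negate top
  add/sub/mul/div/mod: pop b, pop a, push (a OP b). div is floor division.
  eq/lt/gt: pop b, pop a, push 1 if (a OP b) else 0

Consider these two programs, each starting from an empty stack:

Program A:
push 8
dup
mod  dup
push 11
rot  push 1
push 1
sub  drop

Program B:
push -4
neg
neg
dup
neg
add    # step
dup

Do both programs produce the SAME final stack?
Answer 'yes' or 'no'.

Program A trace:
  After 'push 8': [8]
  After 'dup': [8, 8]
  After 'mod': [0]
  After 'dup': [0, 0]
  After 'push 11': [0, 0, 11]
  After 'rot': [0, 11, 0]
  After 'push 1': [0, 11, 0, 1]
  After 'push 1': [0, 11, 0, 1, 1]
  After 'sub': [0, 11, 0, 0]
  After 'drop': [0, 11, 0]
Program A final stack: [0, 11, 0]

Program B trace:
  After 'push -4': [-4]
  After 'neg': [4]
  After 'neg': [-4]
  After 'dup': [-4, -4]
  After 'neg': [-4, 4]
  After 'add': [0]
  After 'dup': [0, 0]
Program B final stack: [0, 0]
Same: no

Answer: no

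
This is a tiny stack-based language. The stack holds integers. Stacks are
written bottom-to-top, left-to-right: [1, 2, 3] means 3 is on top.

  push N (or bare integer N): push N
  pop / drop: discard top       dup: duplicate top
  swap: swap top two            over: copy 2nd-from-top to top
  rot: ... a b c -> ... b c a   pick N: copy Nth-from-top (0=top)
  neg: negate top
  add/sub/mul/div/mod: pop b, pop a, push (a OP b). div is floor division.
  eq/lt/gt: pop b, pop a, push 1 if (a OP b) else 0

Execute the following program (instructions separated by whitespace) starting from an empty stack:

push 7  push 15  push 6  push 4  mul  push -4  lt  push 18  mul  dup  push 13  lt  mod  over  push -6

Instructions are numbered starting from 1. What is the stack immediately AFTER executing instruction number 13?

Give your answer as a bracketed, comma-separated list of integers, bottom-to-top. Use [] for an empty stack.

Answer: [7, 15, 0]

Derivation:
Step 1 ('push 7'): [7]
Step 2 ('push 15'): [7, 15]
Step 3 ('push 6'): [7, 15, 6]
Step 4 ('push 4'): [7, 15, 6, 4]
Step 5 ('mul'): [7, 15, 24]
Step 6 ('push -4'): [7, 15, 24, -4]
Step 7 ('lt'): [7, 15, 0]
Step 8 ('push 18'): [7, 15, 0, 18]
Step 9 ('mul'): [7, 15, 0]
Step 10 ('dup'): [7, 15, 0, 0]
Step 11 ('push 13'): [7, 15, 0, 0, 13]
Step 12 ('lt'): [7, 15, 0, 1]
Step 13 ('mod'): [7, 15, 0]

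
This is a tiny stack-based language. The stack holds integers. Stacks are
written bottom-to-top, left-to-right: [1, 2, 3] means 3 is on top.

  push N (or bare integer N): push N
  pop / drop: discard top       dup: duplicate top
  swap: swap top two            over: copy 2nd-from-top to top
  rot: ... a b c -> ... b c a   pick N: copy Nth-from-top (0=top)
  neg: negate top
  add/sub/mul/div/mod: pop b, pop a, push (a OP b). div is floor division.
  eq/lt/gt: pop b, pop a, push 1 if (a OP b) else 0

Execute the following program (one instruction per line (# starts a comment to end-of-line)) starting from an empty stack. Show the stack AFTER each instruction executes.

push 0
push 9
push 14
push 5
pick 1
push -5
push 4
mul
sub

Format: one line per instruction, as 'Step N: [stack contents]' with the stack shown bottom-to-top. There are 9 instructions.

Step 1: [0]
Step 2: [0, 9]
Step 3: [0, 9, 14]
Step 4: [0, 9, 14, 5]
Step 5: [0, 9, 14, 5, 14]
Step 6: [0, 9, 14, 5, 14, -5]
Step 7: [0, 9, 14, 5, 14, -5, 4]
Step 8: [0, 9, 14, 5, 14, -20]
Step 9: [0, 9, 14, 5, 34]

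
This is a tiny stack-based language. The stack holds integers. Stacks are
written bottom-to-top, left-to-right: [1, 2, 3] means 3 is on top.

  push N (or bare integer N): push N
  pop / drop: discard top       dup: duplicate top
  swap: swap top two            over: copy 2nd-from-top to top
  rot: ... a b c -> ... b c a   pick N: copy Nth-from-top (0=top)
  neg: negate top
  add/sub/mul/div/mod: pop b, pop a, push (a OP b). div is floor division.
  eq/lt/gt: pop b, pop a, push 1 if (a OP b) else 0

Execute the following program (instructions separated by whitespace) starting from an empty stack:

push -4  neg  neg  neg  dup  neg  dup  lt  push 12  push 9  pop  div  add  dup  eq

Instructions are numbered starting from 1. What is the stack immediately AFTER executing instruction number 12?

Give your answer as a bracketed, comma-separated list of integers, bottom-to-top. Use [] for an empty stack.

Answer: [4, 0]

Derivation:
Step 1 ('push -4'): [-4]
Step 2 ('neg'): [4]
Step 3 ('neg'): [-4]
Step 4 ('neg'): [4]
Step 5 ('dup'): [4, 4]
Step 6 ('neg'): [4, -4]
Step 7 ('dup'): [4, -4, -4]
Step 8 ('lt'): [4, 0]
Step 9 ('push 12'): [4, 0, 12]
Step 10 ('push 9'): [4, 0, 12, 9]
Step 11 ('pop'): [4, 0, 12]
Step 12 ('div'): [4, 0]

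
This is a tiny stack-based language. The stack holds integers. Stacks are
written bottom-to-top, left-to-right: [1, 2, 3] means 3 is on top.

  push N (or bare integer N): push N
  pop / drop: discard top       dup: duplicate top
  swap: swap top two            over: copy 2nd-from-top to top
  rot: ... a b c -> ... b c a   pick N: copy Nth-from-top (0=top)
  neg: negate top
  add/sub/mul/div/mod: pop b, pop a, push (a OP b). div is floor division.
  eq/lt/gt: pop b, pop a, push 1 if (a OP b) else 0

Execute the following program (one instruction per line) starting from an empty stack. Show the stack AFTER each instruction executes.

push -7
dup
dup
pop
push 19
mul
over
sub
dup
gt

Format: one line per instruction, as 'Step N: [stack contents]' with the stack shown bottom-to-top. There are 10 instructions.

Step 1: [-7]
Step 2: [-7, -7]
Step 3: [-7, -7, -7]
Step 4: [-7, -7]
Step 5: [-7, -7, 19]
Step 6: [-7, -133]
Step 7: [-7, -133, -7]
Step 8: [-7, -126]
Step 9: [-7, -126, -126]
Step 10: [-7, 0]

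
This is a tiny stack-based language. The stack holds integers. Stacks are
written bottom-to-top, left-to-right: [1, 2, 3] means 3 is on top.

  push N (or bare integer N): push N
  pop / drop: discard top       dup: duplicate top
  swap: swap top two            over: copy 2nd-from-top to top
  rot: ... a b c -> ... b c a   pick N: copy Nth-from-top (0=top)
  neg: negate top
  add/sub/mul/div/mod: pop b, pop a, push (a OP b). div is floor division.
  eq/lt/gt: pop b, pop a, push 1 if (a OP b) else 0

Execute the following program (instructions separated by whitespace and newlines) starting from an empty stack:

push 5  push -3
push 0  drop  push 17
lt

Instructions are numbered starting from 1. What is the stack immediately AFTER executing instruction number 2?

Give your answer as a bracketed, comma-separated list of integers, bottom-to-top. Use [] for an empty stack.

Answer: [5, -3]

Derivation:
Step 1 ('push 5'): [5]
Step 2 ('push -3'): [5, -3]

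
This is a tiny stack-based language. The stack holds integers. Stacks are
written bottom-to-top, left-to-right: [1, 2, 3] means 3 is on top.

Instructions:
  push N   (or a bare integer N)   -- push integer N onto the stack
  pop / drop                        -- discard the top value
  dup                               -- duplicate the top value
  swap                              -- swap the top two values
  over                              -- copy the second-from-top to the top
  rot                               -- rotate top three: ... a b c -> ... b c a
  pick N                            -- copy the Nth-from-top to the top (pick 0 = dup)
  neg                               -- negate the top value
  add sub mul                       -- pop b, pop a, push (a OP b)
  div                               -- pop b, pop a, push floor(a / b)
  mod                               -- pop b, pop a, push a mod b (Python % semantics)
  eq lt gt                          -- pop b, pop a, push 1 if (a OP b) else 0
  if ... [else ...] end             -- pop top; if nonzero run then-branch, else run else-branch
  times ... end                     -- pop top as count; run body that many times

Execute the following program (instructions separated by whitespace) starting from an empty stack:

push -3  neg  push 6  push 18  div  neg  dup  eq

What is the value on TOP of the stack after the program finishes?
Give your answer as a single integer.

Answer: 1

Derivation:
After 'push -3': [-3]
After 'neg': [3]
After 'push 6': [3, 6]
After 'push 18': [3, 6, 18]
After 'div': [3, 0]
After 'neg': [3, 0]
After 'dup': [3, 0, 0]
After 'eq': [3, 1]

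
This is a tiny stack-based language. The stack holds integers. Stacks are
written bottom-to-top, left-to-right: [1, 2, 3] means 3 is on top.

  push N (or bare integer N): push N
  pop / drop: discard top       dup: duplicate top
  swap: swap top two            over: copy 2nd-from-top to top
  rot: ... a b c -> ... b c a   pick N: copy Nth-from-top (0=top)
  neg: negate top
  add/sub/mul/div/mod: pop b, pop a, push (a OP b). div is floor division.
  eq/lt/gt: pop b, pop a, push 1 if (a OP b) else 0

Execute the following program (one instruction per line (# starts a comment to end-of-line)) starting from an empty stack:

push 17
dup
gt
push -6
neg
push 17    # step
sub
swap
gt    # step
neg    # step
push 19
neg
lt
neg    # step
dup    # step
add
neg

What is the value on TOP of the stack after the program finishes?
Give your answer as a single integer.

Answer: 0

Derivation:
After 'push 17': [17]
After 'dup': [17, 17]
After 'gt': [0]
After 'push -6': [0, -6]
After 'neg': [0, 6]
After 'push 17': [0, 6, 17]
After 'sub': [0, -11]
After 'swap': [-11, 0]
After 'gt': [0]
After 'neg': [0]
After 'push 19': [0, 19]
After 'neg': [0, -19]
After 'lt': [0]
After 'neg': [0]
After 'dup': [0, 0]
After 'add': [0]
After 'neg': [0]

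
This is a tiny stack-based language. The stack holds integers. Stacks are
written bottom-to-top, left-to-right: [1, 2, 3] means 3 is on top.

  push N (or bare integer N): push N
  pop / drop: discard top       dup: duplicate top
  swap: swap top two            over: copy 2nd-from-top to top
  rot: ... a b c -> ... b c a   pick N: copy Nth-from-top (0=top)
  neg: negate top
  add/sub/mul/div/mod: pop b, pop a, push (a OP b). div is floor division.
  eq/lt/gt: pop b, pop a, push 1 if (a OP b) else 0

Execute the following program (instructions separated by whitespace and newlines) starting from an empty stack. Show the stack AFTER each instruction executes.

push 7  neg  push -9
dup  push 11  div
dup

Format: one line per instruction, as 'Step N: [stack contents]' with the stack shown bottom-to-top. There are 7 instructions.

Step 1: [7]
Step 2: [-7]
Step 3: [-7, -9]
Step 4: [-7, -9, -9]
Step 5: [-7, -9, -9, 11]
Step 6: [-7, -9, -1]
Step 7: [-7, -9, -1, -1]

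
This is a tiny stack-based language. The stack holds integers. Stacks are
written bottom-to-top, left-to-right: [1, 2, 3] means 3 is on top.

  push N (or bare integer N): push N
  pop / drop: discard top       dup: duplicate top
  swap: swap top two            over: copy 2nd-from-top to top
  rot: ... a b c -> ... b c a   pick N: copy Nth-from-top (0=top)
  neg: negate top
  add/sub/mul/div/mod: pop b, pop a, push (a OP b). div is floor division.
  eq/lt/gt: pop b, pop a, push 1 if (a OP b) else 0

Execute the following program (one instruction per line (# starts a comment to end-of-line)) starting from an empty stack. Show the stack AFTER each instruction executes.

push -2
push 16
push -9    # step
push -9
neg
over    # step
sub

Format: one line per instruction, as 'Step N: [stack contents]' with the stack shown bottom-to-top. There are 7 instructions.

Step 1: [-2]
Step 2: [-2, 16]
Step 3: [-2, 16, -9]
Step 4: [-2, 16, -9, -9]
Step 5: [-2, 16, -9, 9]
Step 6: [-2, 16, -9, 9, -9]
Step 7: [-2, 16, -9, 18]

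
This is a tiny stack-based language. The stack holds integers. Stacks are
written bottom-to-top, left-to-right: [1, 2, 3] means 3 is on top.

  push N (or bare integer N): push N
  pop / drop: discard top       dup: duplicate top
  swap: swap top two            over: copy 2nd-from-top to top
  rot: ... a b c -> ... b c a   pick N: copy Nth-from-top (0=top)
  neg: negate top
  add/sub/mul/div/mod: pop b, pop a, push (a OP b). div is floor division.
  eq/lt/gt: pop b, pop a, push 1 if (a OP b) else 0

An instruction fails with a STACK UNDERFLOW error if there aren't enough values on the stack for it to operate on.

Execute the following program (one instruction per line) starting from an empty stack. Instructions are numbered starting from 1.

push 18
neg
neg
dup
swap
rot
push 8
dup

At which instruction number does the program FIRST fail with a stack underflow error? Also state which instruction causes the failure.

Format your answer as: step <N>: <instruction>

Answer: step 6: rot

Derivation:
Step 1 ('push 18'): stack = [18], depth = 1
Step 2 ('neg'): stack = [-18], depth = 1
Step 3 ('neg'): stack = [18], depth = 1
Step 4 ('dup'): stack = [18, 18], depth = 2
Step 5 ('swap'): stack = [18, 18], depth = 2
Step 6 ('rot'): needs 3 value(s) but depth is 2 — STACK UNDERFLOW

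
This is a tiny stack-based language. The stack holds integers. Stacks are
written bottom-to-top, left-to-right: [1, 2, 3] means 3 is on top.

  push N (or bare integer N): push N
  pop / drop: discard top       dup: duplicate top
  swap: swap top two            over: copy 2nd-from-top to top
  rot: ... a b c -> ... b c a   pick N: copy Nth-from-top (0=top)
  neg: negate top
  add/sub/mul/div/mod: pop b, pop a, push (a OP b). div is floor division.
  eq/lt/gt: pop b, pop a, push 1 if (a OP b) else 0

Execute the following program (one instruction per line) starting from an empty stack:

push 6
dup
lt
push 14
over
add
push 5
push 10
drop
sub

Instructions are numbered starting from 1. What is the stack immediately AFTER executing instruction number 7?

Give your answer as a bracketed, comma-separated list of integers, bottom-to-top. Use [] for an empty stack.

Answer: [0, 14, 5]

Derivation:
Step 1 ('push 6'): [6]
Step 2 ('dup'): [6, 6]
Step 3 ('lt'): [0]
Step 4 ('push 14'): [0, 14]
Step 5 ('over'): [0, 14, 0]
Step 6 ('add'): [0, 14]
Step 7 ('push 5'): [0, 14, 5]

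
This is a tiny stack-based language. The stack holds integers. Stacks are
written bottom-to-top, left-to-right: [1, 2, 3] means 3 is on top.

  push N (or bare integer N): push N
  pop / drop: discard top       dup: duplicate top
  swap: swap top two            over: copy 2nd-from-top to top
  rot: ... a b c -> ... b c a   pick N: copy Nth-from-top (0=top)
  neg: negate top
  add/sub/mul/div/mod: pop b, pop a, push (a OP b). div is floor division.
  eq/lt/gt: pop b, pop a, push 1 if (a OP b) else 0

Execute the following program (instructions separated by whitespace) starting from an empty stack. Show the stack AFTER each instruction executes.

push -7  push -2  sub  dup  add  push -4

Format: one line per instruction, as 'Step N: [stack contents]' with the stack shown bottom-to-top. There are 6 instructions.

Step 1: [-7]
Step 2: [-7, -2]
Step 3: [-5]
Step 4: [-5, -5]
Step 5: [-10]
Step 6: [-10, -4]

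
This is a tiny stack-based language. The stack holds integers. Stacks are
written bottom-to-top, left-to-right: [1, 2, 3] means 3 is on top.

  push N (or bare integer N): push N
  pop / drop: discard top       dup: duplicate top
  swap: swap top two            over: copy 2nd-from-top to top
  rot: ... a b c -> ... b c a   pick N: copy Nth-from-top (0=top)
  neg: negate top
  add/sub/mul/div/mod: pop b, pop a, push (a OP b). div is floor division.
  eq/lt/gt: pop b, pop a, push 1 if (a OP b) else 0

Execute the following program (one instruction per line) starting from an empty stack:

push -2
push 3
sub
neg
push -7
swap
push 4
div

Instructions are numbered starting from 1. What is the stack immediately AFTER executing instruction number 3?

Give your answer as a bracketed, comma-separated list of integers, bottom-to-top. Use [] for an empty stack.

Step 1 ('push -2'): [-2]
Step 2 ('push 3'): [-2, 3]
Step 3 ('sub'): [-5]

Answer: [-5]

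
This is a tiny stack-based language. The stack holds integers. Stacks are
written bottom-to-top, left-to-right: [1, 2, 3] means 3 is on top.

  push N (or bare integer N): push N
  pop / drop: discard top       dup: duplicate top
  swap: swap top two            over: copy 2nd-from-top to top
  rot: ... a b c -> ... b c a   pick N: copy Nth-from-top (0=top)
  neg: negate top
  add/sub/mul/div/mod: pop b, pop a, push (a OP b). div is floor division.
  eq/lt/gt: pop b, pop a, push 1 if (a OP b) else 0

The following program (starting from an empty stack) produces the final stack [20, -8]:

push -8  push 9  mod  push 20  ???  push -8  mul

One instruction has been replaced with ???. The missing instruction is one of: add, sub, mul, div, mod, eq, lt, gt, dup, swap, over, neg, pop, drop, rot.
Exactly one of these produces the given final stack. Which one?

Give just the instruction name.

Stack before ???: [1, 20]
Stack after ???:  [20, 1]
The instruction that transforms [1, 20] -> [20, 1] is: swap

Answer: swap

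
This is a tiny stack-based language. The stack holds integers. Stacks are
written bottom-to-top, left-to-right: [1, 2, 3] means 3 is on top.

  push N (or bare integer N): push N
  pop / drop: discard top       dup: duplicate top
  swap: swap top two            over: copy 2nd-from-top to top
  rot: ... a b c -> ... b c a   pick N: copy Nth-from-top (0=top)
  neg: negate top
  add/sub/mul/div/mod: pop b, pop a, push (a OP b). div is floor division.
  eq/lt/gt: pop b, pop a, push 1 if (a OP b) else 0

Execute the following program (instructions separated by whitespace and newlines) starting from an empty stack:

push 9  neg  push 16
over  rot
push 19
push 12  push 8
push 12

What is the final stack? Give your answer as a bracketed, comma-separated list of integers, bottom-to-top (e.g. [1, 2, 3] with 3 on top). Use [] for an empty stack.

After 'push 9': [9]
After 'neg': [-9]
After 'push 16': [-9, 16]
After 'over': [-9, 16, -9]
After 'rot': [16, -9, -9]
After 'push 19': [16, -9, -9, 19]
After 'push 12': [16, -9, -9, 19, 12]
After 'push 8': [16, -9, -9, 19, 12, 8]
After 'push 12': [16, -9, -9, 19, 12, 8, 12]

Answer: [16, -9, -9, 19, 12, 8, 12]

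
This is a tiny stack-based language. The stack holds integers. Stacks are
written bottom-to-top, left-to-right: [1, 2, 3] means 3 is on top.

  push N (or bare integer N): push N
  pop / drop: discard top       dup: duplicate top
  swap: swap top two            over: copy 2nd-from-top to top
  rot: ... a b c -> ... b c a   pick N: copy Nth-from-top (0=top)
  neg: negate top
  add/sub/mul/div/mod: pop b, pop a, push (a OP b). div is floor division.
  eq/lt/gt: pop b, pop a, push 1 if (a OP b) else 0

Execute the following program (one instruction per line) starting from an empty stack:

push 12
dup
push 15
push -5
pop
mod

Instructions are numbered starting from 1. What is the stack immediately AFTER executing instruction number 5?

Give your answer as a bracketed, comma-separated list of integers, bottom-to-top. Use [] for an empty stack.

Step 1 ('push 12'): [12]
Step 2 ('dup'): [12, 12]
Step 3 ('push 15'): [12, 12, 15]
Step 4 ('push -5'): [12, 12, 15, -5]
Step 5 ('pop'): [12, 12, 15]

Answer: [12, 12, 15]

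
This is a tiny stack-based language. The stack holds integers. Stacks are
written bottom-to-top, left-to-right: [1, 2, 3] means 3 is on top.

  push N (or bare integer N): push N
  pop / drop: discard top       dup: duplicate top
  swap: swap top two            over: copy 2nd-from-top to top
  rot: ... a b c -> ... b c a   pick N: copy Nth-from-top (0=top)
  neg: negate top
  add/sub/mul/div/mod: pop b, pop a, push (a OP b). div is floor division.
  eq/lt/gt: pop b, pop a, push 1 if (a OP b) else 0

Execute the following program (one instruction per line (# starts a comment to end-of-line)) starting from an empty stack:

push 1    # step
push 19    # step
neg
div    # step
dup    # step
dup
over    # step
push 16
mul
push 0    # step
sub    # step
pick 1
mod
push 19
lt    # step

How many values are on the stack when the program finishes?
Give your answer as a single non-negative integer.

After 'push 1': stack = [1] (depth 1)
After 'push 19': stack = [1, 19] (depth 2)
After 'neg': stack = [1, -19] (depth 2)
After 'div': stack = [-1] (depth 1)
After 'dup': stack = [-1, -1] (depth 2)
After 'dup': stack = [-1, -1, -1] (depth 3)
After 'over': stack = [-1, -1, -1, -1] (depth 4)
After 'push 16': stack = [-1, -1, -1, -1, 16] (depth 5)
After 'mul': stack = [-1, -1, -1, -16] (depth 4)
After 'push 0': stack = [-1, -1, -1, -16, 0] (depth 5)
After 'sub': stack = [-1, -1, -1, -16] (depth 4)
After 'pick 1': stack = [-1, -1, -1, -16, -1] (depth 5)
After 'mod': stack = [-1, -1, -1, 0] (depth 4)
After 'push 19': stack = [-1, -1, -1, 0, 19] (depth 5)
After 'lt': stack = [-1, -1, -1, 1] (depth 4)

Answer: 4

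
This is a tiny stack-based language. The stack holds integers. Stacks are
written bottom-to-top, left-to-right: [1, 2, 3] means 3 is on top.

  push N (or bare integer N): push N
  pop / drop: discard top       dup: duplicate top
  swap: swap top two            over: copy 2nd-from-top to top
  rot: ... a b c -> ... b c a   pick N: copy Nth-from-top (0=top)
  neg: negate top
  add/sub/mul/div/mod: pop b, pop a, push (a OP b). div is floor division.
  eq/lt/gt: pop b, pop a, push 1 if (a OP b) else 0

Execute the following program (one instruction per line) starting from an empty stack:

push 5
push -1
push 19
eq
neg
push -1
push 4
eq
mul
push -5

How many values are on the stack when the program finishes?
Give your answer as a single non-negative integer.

After 'push 5': stack = [5] (depth 1)
After 'push -1': stack = [5, -1] (depth 2)
After 'push 19': stack = [5, -1, 19] (depth 3)
After 'eq': stack = [5, 0] (depth 2)
After 'neg': stack = [5, 0] (depth 2)
After 'push -1': stack = [5, 0, -1] (depth 3)
After 'push 4': stack = [5, 0, -1, 4] (depth 4)
After 'eq': stack = [5, 0, 0] (depth 3)
After 'mul': stack = [5, 0] (depth 2)
After 'push -5': stack = [5, 0, -5] (depth 3)

Answer: 3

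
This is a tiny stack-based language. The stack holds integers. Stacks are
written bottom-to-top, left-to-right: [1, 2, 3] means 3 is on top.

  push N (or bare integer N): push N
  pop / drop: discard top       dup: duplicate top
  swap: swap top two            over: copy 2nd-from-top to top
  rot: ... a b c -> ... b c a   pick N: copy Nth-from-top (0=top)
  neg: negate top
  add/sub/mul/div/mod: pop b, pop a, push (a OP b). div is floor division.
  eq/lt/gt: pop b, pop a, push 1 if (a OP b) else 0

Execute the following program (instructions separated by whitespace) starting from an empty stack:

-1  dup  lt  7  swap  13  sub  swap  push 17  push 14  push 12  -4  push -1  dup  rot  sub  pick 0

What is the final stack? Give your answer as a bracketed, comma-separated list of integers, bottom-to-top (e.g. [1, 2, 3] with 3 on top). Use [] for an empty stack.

Answer: [-13, 7, 17, 14, 12, -1, 3, 3]

Derivation:
After 'push -1': [-1]
After 'dup': [-1, -1]
After 'lt': [0]
After 'push 7': [0, 7]
After 'swap': [7, 0]
After 'push 13': [7, 0, 13]
After 'sub': [7, -13]
After 'swap': [-13, 7]
After 'push 17': [-13, 7, 17]
After 'push 14': [-13, 7, 17, 14]
After 'push 12': [-13, 7, 17, 14, 12]
After 'push -4': [-13, 7, 17, 14, 12, -4]
After 'push -1': [-13, 7, 17, 14, 12, -4, -1]
After 'dup': [-13, 7, 17, 14, 12, -4, -1, -1]
After 'rot': [-13, 7, 17, 14, 12, -1, -1, -4]
After 'sub': [-13, 7, 17, 14, 12, -1, 3]
After 'pick 0': [-13, 7, 17, 14, 12, -1, 3, 3]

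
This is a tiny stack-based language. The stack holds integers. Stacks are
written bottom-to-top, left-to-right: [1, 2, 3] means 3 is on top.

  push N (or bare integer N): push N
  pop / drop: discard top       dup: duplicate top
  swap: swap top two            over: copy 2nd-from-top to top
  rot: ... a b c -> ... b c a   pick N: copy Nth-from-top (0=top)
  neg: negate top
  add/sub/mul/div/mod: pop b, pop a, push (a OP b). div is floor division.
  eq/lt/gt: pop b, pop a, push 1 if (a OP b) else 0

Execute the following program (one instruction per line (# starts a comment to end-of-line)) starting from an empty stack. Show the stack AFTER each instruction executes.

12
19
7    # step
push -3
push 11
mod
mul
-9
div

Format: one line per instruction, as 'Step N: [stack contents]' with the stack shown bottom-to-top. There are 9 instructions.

Step 1: [12]
Step 2: [12, 19]
Step 3: [12, 19, 7]
Step 4: [12, 19, 7, -3]
Step 5: [12, 19, 7, -3, 11]
Step 6: [12, 19, 7, 8]
Step 7: [12, 19, 56]
Step 8: [12, 19, 56, -9]
Step 9: [12, 19, -7]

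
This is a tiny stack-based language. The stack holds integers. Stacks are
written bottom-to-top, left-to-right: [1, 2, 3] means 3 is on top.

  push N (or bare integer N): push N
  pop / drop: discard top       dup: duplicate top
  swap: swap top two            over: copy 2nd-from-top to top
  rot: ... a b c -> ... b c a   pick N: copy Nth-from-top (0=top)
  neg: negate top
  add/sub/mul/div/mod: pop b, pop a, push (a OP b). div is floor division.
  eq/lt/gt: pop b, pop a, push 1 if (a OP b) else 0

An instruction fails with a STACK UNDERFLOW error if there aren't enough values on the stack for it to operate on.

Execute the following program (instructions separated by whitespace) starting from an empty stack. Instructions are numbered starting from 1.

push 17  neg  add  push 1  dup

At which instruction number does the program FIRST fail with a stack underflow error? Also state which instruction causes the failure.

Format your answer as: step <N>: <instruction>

Answer: step 3: add

Derivation:
Step 1 ('push 17'): stack = [17], depth = 1
Step 2 ('neg'): stack = [-17], depth = 1
Step 3 ('add'): needs 2 value(s) but depth is 1 — STACK UNDERFLOW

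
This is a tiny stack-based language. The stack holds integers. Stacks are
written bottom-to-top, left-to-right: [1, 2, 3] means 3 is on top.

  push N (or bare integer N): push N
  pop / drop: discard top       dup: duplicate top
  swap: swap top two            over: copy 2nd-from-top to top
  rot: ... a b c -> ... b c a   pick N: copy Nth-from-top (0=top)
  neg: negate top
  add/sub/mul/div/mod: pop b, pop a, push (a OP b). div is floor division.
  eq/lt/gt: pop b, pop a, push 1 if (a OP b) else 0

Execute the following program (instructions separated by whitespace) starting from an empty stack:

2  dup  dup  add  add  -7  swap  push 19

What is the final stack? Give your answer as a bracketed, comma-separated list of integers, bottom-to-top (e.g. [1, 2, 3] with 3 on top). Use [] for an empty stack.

After 'push 2': [2]
After 'dup': [2, 2]
After 'dup': [2, 2, 2]
After 'add': [2, 4]
After 'add': [6]
After 'push -7': [6, -7]
After 'swap': [-7, 6]
After 'push 19': [-7, 6, 19]

Answer: [-7, 6, 19]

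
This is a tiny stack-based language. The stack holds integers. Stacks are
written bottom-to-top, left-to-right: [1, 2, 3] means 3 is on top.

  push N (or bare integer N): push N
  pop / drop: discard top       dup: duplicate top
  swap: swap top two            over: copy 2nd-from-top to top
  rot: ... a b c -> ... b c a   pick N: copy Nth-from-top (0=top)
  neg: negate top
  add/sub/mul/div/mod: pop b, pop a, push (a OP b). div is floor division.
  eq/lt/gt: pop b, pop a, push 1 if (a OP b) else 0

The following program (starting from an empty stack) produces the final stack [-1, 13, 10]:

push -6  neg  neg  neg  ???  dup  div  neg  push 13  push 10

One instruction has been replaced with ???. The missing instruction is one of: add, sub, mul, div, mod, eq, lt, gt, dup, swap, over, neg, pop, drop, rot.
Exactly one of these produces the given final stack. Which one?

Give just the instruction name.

Stack before ???: [6]
Stack after ???:  [-6]
The instruction that transforms [6] -> [-6] is: neg

Answer: neg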